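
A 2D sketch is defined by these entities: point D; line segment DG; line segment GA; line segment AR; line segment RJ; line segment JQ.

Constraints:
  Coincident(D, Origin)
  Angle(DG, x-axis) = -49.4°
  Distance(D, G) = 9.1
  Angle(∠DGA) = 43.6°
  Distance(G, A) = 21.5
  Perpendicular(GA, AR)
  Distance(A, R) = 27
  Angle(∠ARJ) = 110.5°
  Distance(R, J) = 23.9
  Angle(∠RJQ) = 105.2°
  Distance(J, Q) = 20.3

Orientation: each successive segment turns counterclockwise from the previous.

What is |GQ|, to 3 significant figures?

22.8

D is at the origin; DG runs at -49.4° with length 9.1, so G = (5.92, -6.91). ∠DGA = 43.6° gives GA at 87.0° from the x-axis; with |GA| = 21.5, A = (7.05, 14.6). GA is perpendicular to AR, so AR runs at 177°; with |AR| = 27.0, R = (-19.9, 16.0). ∠ARJ = 110.5° gives RJ at -114° from the x-axis; with |RJ| = 23.9, J = (-29.4, -5.94). ∠RJQ = 105.2° gives JQ at -38.7° from the x-axis; with |JQ| = 20.3, Q = (-13.6, -18.6). Then |GQ| = |Q − G| = 22.8.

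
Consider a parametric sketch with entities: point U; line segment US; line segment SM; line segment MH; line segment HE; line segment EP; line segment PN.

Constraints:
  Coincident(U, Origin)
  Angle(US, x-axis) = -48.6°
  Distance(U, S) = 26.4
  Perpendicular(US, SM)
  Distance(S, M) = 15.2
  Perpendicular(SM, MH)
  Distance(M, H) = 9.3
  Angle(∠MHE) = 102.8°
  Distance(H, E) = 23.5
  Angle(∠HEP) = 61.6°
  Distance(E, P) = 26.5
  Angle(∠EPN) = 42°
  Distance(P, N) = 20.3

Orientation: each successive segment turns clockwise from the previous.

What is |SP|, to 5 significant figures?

11.033

U is at the origin; US runs at -48.6° with length 26.4, so S = (17.459, -19.803). US ⟂ SM, so SM runs at -138.60°; with |SM| = 15.2, M = (6.0569, -29.855). SM ⟂ MH, so MH runs at 131.40°; with |MH| = 9.3, H = (-0.093255, -22.879). ∠MHE = 102.8° gives HE at 54.200° from the x-axis; with |HE| = 23.5, E = (13.653, -3.8188). ∠HEP = 61.6° gives EP at -64.200° from the x-axis; with |EP| = 26.5, P = (25.187, -27.677). Then |SP| = |P − S| = 11.033.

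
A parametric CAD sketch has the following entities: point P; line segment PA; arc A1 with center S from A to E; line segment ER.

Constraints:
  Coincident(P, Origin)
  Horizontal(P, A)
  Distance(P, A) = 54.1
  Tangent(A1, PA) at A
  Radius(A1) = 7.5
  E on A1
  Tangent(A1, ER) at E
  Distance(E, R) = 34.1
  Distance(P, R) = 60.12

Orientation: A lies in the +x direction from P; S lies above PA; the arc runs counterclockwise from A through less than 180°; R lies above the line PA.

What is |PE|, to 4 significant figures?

61.67

Checks: |SA| = 7.500 ✓; |SE| = 7.500 ✓; ∠(SE, ER) = 90.00° ✓; |ER| = 34.10 ✓; |PR| = 60.12 ✓.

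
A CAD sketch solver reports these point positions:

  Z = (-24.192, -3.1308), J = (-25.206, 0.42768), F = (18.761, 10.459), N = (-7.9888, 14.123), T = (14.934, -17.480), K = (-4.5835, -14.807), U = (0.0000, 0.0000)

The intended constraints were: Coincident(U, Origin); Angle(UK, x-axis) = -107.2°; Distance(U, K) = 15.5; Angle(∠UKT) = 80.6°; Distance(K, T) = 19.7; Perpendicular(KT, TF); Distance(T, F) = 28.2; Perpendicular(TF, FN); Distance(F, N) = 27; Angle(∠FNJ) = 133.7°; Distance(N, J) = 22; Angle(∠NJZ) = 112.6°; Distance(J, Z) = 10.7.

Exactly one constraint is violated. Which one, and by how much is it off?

Distance(J, Z) = 10.7 — off by 7.00.

U = (0.00, 0.00) ✓; UK at -107.2° ✓; |UK| = 15.50 ✓; ∠UKT = 80.60° ✓; |KT| = 19.70 ✓; ∠(KT, TF) = 90.00° ✓; |TF| = 28.20 ✓; ∠(TF, FN) = 90.00° ✓; |FN| = 27.00 ✓; ∠FNJ = 133.7° ✓; |NJ| = 22.00 ✓; ∠NJZ = 112.6° ✓; |JZ| = 3.700 ✗.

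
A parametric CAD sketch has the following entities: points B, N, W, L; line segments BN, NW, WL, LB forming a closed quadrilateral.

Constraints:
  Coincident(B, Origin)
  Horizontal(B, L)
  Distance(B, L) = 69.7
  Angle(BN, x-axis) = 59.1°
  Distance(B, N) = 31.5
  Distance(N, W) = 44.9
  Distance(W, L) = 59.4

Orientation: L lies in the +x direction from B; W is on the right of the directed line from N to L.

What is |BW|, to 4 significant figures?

22.02

Checks: |NW| = 44.90 ✓; |WL| = 59.40 ✓.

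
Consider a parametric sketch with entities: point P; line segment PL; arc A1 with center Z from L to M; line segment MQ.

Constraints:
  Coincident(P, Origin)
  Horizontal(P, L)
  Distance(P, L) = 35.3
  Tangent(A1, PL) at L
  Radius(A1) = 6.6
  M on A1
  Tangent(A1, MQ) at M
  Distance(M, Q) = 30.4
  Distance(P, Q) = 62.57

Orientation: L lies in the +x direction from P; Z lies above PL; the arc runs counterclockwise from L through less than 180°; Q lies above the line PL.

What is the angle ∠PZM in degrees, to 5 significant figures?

144.36°

P is at the origin; P and L share the same y with |PL| = 35.3 and L on the +x side, so L = (35.300, 0.0000). Since A1 is tangent to PL there, ZL ⟂ PL, so Z = L + (0, 6.6) = (35.300, 6.6000). Since ZM ⟂ MQ (tangency), |ZQ| = √(6.6² + 30.4²) = 31.108 regardless of where M sits on A1. So Q lies on both circle(P, 62.57) and circle(Z, 31.108); the above-PL intersection is Q = (54.153, 31.345). M is the foot of the tangent from Q: M = (41.279, 3.8050).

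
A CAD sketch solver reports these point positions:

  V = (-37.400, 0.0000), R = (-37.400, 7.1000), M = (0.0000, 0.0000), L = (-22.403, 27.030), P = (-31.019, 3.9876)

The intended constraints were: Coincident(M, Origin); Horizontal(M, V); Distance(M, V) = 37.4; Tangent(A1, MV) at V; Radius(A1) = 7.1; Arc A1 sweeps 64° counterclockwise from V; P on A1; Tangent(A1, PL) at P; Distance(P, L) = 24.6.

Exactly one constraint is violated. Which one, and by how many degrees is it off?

Tangent(A1, PL) at P — off by 5.50°.

M = (0.00, 0.00) ✓; M.y = 0.00, V.y = 0.00 ✓; |MV| = 37.40 ✓; ∠(RV, VM) = 90.00° ✓; |RV| = 7.100 ✓; bearing(R→P) − bearing(R→V) = 64.00° ✓; |RP| = 7.100 ✓; ∠(RP, PL) = 84.50° ✗; |PL| = 24.60 ✓.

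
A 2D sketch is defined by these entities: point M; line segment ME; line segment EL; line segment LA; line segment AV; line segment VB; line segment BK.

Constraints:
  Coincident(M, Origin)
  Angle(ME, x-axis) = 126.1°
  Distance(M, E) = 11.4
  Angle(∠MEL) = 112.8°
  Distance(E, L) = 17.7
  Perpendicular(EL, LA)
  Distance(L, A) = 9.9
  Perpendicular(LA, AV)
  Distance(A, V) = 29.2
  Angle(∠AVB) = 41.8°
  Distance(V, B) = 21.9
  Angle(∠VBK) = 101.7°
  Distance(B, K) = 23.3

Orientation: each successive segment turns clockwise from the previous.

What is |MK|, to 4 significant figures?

28.01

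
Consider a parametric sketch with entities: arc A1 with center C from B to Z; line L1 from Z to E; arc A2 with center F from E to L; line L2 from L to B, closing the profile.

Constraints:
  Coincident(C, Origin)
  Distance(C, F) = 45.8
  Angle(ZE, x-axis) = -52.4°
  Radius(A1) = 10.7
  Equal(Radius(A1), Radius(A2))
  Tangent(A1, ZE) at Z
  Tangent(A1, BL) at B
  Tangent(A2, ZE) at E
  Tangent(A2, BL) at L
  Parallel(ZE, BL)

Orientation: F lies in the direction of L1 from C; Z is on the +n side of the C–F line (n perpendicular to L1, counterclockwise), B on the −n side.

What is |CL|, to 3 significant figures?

47.0

The slot axis is L1's direction at -52.4°, so u = (cos -52.4°, sin -52.4°) = (0.610, -0.792) and n = (−sin -52.4°, cos -52.4°) = (0.792, 0.610). C is at the origin and F lies 45.8 along u from C, so F = 45.8·u = (27.9, -36.3). Tangency of A1 to both parallel lines with radius 10.7 puts Z and B at C ± 10.7·n: Z = (8.48, 6.53), B = (-8.48, -6.53). Equal radii place E and L the same way about F: E = F + 10.7·n = (36.4, -29.8), L = F − 10.7·n = (19.5, -42.8). Then |CL| = |L − C| = 47.0.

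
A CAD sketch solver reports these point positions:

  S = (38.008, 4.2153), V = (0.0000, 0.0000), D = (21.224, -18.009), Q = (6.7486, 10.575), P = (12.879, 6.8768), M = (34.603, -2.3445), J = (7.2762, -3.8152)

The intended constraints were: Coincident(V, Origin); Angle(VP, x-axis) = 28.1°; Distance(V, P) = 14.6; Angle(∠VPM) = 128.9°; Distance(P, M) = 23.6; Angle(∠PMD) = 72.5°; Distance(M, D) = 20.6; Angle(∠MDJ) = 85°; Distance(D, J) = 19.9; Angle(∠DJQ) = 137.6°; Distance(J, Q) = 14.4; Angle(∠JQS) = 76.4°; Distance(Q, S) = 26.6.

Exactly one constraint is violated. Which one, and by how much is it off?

Distance(Q, S) = 26.6 — off by 5.30.

V = (0.00, 0.00) ✓; VP at 28.10° ✓; |VP| = 14.60 ✓; ∠VPM = 128.9° ✓; |PM| = 23.60 ✓; ∠PMD = 72.50° ✓; |MD| = 20.60 ✓; ∠MDJ = 85.00° ✓; |DJ| = 19.90 ✓; ∠DJQ = 137.6° ✓; |JQ| = 14.40 ✓; ∠JQS = 76.40° ✓; |QS| = 31.90 ✗.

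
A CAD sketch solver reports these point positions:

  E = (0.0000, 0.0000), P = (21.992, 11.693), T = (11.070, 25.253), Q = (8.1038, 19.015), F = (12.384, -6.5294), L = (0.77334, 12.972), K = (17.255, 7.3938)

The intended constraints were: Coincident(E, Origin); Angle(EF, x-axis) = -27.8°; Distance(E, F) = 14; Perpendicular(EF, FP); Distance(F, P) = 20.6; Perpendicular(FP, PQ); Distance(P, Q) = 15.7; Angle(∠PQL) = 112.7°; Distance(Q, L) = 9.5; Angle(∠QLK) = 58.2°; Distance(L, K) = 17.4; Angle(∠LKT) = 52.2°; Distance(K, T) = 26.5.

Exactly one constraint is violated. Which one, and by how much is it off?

Distance(K, T) = 26.5 — off by 7.60.

E = (0.00, 0.00) ✓; EF at -27.80° ✓; |EF| = 14.00 ✓; ∠(EF, FP) = 90.00° ✓; |FP| = 20.60 ✓; ∠(FP, PQ) = 90.00° ✓; |PQ| = 15.70 ✓; ∠PQL = 112.7° ✓; |QL| = 9.500 ✓; ∠QLK = 58.20° ✓; |LK| = 17.40 ✓; ∠LKT = 52.20° ✓; |KT| = 18.90 ✗.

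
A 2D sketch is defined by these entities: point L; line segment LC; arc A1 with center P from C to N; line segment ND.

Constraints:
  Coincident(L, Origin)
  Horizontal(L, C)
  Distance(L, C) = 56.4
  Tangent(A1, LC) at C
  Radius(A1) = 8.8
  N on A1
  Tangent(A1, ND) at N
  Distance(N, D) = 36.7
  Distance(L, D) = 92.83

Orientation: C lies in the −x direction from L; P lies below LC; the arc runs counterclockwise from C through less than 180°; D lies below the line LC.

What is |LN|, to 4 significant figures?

62.83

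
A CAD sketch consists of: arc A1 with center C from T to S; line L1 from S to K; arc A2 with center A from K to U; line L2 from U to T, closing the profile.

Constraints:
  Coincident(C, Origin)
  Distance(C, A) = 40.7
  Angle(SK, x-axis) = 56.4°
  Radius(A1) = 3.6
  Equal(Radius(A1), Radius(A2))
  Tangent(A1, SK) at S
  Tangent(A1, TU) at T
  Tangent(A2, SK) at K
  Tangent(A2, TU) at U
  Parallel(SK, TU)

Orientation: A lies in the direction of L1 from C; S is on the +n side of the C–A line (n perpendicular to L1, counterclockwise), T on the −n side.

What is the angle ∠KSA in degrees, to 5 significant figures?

5.0548°

Tangency of A1 to both parallel lines with radius 3.6 puts S and T at C ± 3.6·n: S = (-2.9985, 1.9922), T = (2.9985, -1.9922). Equal radii place K and U the same way about A: K = A + 3.6·n = (19.525, 35.892), U = A − 3.6·n = (25.522, 31.908). Then cos ∠KSA = SK·SA / (|SK||SA|), giving 5.0548°.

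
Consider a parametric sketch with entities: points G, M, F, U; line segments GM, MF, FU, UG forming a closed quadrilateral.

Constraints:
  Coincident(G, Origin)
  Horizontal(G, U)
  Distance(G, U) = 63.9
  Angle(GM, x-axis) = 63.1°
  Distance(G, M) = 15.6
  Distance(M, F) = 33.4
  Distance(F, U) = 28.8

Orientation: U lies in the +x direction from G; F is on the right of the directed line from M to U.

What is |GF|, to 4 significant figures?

35.56

Checks: |MF| = 33.40 ✓; |FU| = 28.80 ✓.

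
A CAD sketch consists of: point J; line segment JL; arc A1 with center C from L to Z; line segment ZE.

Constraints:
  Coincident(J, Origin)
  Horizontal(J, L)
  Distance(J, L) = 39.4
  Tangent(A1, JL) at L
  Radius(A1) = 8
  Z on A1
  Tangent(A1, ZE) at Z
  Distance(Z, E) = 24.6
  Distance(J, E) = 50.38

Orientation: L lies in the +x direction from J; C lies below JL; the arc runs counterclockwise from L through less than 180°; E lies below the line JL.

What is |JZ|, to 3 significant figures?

33.1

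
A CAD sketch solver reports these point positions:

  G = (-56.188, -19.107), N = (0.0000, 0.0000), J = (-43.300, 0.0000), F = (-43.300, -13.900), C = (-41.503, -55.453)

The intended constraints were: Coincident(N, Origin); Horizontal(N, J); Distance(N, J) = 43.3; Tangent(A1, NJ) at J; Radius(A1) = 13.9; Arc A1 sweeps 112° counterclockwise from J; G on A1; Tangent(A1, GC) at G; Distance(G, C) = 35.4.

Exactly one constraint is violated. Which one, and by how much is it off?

Distance(G, C) = 35.4 — off by 3.80.

N = (0.00, 0.00) ✓; N.y = 0.00, J.y = 0.00 ✓; |NJ| = 43.30 ✓; ∠(FJ, JN) = 90.00° ✓; |FJ| = 13.90 ✓; bearing(F→G) − bearing(F→J) = 112.0° ✓; |FG| = 13.90 ✓; ∠(FG, GC) = 90.00° ✓; |GC| = 39.20 ✗.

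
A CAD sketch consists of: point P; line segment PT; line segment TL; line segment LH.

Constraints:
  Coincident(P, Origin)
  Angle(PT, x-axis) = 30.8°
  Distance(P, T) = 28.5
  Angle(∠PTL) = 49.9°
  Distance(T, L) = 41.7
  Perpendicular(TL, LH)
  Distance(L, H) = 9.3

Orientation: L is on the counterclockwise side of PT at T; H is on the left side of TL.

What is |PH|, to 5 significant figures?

26.479

P is at the origin; PT runs at 30.8° with length 28.5, so T = 28.5·(cos 30.8°, sin 30.8°) = (24.480, 14.593). ∠PTL = 49.9°, so TL runs at 30.8° + (180° − 49.9°) = 160.90° from the x-axis; with |TL| = 41.7, L = T + 41.7·(cos 160.90°, sin 160.90°) = (-14.924, 28.238). The perpendicularity gives LH at right angles to TL; with |LH| = 9.3 on the left of TL, H = L + 9.3·(-0.32722, -0.94495) = (-17.967, 19.450). Then |PH| = |H − P| = 26.479.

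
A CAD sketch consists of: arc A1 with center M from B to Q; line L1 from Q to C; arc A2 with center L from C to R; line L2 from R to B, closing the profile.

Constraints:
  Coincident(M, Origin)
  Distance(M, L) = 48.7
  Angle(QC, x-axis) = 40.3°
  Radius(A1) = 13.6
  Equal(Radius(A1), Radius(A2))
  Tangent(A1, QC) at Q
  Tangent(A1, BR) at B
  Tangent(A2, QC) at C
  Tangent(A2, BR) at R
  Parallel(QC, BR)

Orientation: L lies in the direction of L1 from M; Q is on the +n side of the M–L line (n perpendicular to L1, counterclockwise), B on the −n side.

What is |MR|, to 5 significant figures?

50.563

The slot axis is L1's direction at 40.3°, so u = (cos 40.3°, sin 40.3°) = (0.76267, 0.64679) and n = (−sin 40.3°, cos 40.3°) = (-0.64679, 0.76267). M is at the origin and L lies 48.7 along u from M, so L = 48.7·u = (37.142, 31.499). Tangency of A1 to both parallel lines with radius 13.6 puts Q and B at M ± 13.6·n: Q = (-8.7963, 10.372), B = (8.7963, -10.372). Equal radii place C and R the same way about L: C = L + 13.6·n = (28.346, 41.871), R = L − 13.6·n = (45.938, 21.126). Then |MR| = |R − M| = 50.563.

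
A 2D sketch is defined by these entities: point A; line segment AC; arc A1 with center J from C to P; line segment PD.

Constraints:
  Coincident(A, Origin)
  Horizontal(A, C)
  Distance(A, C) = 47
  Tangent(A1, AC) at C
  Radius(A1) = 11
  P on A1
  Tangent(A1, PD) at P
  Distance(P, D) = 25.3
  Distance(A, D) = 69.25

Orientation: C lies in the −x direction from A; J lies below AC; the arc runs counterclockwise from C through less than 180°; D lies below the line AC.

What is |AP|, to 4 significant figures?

58.91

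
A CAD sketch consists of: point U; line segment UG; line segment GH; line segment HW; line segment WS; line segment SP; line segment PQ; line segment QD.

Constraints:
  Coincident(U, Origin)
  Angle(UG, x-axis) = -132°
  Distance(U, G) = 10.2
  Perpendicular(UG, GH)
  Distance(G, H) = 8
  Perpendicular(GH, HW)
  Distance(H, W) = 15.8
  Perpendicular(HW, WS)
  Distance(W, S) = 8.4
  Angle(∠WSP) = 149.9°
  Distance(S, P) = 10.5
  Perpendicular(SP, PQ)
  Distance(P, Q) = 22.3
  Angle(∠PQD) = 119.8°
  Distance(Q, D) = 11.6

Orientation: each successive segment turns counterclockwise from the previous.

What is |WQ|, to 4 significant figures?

25.35

U is at the origin; UG runs at -132.0° with length 10.2, so G = (-6.825, -7.580). The perpendicularity gives GH at right angles to UG, so GH runs at -42.00°; with |GH| = 8.0, H = (-0.8800, -12.93). The perpendicularity gives HW at right angles to GH, so HW runs at 48.00°; with |HW| = 15.8, W = (9.692, -1.191). HW is perpendicular to WS, so WS runs at 138.0°; with |WS| = 8.4, S = (3.450, 4.429). ∠WSP = 149.9° gives SP at 168.1° from the x-axis; with |SP| = 10.5, P = (-6.824, 6.594). SP ⟂ PQ, so PQ runs at -101.9°; with |PQ| = 22.3, Q = (-11.42, -15.23). Then |WQ| = |Q − W| = 25.35.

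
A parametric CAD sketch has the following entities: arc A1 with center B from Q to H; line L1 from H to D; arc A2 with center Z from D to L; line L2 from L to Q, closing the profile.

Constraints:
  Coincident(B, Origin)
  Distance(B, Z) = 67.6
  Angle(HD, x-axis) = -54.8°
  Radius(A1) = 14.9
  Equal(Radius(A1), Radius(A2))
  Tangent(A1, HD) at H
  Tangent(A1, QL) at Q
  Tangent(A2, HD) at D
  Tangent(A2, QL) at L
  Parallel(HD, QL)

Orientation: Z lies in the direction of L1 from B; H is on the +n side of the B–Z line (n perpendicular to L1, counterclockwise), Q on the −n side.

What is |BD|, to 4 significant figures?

69.22

The slot axis is L1's direction at -54.8°, so u = (cos -54.8°, sin -54.8°) = (0.5764, -0.8171) and n = (−sin -54.8°, cos -54.8°) = (0.8171, 0.5764). B is at the origin and Z lies 67.6 along u from B, so Z = 67.6·u = (38.97, -55.24). Tangency of A1 to both parallel lines with radius 14.9 puts H and Q at B ± 14.9·n: H = (12.18, 8.589), Q = (-12.18, -8.589). Equal radii place D and L the same way about Z: D = Z + 14.9·n = (51.14, -46.65), L = Z − 14.9·n = (26.79, -63.83). Then |BD| = |D − B| = 69.22.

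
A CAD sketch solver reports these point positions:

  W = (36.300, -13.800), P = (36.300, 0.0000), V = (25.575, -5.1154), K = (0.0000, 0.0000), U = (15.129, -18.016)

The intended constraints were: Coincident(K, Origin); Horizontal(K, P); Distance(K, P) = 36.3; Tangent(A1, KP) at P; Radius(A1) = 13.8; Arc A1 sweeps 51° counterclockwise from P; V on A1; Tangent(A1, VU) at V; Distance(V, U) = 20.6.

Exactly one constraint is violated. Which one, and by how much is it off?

Distance(V, U) = 20.6 — off by 4.00.

K = (0.00, 0.00) ✓; K.y = 0.00, P.y = 0.00 ✓; |KP| = 36.30 ✓; ∠(WP, PK) = 90.00° ✓; |WP| = 13.80 ✓; bearing(W→V) − bearing(W→P) = 51.00° ✓; |WV| = 13.80 ✓; ∠(WV, VU) = 90.00° ✓; |VU| = 16.60 ✗.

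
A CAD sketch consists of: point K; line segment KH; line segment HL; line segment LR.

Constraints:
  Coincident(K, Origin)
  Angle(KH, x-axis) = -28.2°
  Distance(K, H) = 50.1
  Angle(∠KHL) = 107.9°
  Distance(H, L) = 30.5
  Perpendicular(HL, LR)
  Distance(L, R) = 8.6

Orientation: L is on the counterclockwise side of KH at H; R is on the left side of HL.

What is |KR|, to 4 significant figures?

60.28

K is at the origin; KH runs at -28.2° with length 50.1, so H = 50.1·(cos -28.2°, sin -28.2°) = (44.15, -23.67). ∠KHL = 107.9°, so HL runs at -28.2° + (180° − 107.9°) = 43.90° from the x-axis; with |HL| = 30.5, L = H + 30.5·(cos 43.90°, sin 43.90°) = (66.13, -2.526). HL is perpendicular to LR; with |LR| = 8.6 on the left of HL, R = L + 8.6·(-0.6934, 0.7206) = (60.17, 3.671). Then |KR| = |R − K| = 60.28.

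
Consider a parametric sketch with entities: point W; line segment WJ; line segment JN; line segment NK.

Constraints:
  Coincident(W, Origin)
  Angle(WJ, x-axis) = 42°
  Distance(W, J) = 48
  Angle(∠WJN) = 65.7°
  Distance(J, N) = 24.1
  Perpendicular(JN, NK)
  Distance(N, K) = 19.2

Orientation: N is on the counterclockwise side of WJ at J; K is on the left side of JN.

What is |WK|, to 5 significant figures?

24.929

W is at the origin; WJ runs at 42.0° with length 48.0, so J = 48.0·(cos 42.0°, sin 42.0°) = (35.671, 32.118). ∠WJN = 65.7°, so JN runs at 42.0° + (180° − 65.7°) = 156.30° from the x-axis; with |JN| = 24.1, N = J + 24.1·(cos 156.30°, sin 156.30°) = (13.603, 41.805). JN is perpendicular to NK; with |NK| = 19.2 on the left of JN, K = N + 19.2·(-0.40195, -0.91566) = (5.8861, 24.224). Then |WK| = |K − W| = 24.929.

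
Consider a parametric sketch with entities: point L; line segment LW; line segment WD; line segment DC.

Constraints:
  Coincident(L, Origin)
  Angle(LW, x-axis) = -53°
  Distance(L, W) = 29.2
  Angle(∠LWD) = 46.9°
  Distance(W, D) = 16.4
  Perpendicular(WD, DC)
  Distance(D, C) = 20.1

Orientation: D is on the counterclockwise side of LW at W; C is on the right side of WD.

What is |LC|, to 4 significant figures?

41.57

∠LWD = 46.9°, so WD runs at -53.0° + (180° − 46.9°) = 80.10° from the x-axis; with |WD| = 16.4, D = W + 16.4·(cos 80.10°, sin 80.10°) = (20.39, -7.164). The perpendicularity gives DC at right angles to WD; with |DC| = 20.1 on the right of WD, C = D + 20.1·(0.9851, -0.1719) = (40.19, -10.62). Then |LC| = |C − L| = 41.57.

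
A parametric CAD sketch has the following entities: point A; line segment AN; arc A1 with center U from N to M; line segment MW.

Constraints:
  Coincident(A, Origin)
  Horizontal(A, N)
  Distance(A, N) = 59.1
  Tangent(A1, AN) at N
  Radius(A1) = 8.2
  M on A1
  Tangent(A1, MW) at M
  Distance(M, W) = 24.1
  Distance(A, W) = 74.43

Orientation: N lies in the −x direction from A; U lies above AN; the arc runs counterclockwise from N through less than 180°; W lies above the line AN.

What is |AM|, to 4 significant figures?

54.16

A is at the origin; A and N share the same y with |AN| = 59.1 and N on the −x side, so N = (-59.10, 0.000). Since A1 is tangent to AN there, UN ⟂ AN, so U = N + (0, 8.2) = (-59.10, 8.200). Since UM ⟂ MW (tangency), |UW| = √(8.2² + 24.1²) = 25.46 regardless of where M sits on A1. So W lies on both circle(A, 74.43) and circle(U, 25.46); the above-AN intersection is W = (-67.01, 32.40). M is the foot of the tangent from W: M = (-52.54, 13.12).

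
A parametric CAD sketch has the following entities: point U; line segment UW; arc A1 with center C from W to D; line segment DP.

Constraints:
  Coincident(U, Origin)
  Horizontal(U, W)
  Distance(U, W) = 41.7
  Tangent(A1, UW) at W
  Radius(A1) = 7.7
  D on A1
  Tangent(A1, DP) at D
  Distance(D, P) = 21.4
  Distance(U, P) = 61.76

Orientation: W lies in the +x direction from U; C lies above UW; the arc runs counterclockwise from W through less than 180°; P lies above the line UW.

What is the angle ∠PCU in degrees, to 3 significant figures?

141°

U is at the origin; U and W share the same y with |UW| = 41.7 and W on the +x side, so W = (41.7, 0.00). The tangent condition forces CW to be normal to UW, so C = W + (0, 7.7) = (41.7, 7.70). Since CD ⟂ DP (tangency), |CP| = √(7.7² + 21.4²) = 22.7 regardless of where D sits on A1. So P lies on both circle(U, 61.76) and circle(C, 22.7); the above-UW intersection is P = (56.5, 25.0). D is the foot of the tangent from P: D = (48.9, 4.97).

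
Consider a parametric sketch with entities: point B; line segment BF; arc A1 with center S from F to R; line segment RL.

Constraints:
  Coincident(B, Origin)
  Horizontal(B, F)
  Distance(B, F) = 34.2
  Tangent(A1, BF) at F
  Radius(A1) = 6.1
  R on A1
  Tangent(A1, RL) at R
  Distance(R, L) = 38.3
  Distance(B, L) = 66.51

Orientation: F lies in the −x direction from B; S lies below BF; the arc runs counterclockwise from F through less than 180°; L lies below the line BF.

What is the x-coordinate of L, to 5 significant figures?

-53.209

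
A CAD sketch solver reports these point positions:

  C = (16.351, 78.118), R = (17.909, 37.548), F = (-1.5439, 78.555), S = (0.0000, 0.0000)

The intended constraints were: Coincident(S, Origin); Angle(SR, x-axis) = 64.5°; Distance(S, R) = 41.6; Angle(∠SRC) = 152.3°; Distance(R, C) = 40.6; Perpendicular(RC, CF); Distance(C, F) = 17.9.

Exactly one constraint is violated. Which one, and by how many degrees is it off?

Perpendicular(RC, CF) — off by 3.60°.

S = (0.00, 0.00) ✓; SR at 64.50° ✓; |SR| = 41.60 ✓; ∠SRC = 152.3° ✓; |RC| = 40.60 ✓; ∠(RC, CF) = 86.40° ✗; |CF| = 17.90 ✓.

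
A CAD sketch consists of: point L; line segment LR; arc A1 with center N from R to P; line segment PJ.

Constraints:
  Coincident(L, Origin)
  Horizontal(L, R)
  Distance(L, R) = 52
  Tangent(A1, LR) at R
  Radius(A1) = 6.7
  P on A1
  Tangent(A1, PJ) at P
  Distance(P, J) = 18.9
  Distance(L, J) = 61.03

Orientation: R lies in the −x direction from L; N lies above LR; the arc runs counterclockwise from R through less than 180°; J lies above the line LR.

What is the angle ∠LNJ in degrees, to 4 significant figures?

105.8°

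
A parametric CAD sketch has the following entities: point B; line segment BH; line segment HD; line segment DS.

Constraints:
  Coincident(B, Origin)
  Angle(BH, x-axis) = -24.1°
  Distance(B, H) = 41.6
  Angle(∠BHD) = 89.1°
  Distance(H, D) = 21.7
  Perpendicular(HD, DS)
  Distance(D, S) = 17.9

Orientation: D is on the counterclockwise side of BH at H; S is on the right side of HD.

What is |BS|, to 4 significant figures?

63.11

∠BHD = 89.1°, so HD runs at -24.1° + (180° − 89.1°) = 66.80° from the x-axis; with |HD| = 21.7, D = H + 21.7·(cos 66.80°, sin 66.80°) = (46.52, 2.959). HD is perpendicular to DS; with |DS| = 17.9 on the right of HD, S = D + 17.9·(0.9191, -0.3939) = (62.97, -4.093). Then |BS| = |S − B| = 63.11.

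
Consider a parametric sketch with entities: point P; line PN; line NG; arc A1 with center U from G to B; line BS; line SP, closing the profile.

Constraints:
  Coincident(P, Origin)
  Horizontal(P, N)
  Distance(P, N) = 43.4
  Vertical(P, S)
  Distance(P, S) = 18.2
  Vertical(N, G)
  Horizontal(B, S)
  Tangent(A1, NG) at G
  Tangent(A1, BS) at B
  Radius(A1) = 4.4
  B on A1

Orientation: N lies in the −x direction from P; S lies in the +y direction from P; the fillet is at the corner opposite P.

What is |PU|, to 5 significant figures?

41.370

P is at the origin; P and N share the same y with |PN| = 43.4 and N on the −x side, so N = (-43.400, 0.0000). PS is vertical with |PS| = 18.2 and S on the +y side, so S = (0.0000, 18.200). The virtual corner opposite P is at (-43.400, 18.200). The tangent condition forces UG to be normal to NG and A1 meets BS tangentially, so UB is at right angles to BS, with radius 4.4, so the center U sits 4.4 in from both sides at U = (-39.000, 13.800). Then |PU| = |U − P| = 41.370.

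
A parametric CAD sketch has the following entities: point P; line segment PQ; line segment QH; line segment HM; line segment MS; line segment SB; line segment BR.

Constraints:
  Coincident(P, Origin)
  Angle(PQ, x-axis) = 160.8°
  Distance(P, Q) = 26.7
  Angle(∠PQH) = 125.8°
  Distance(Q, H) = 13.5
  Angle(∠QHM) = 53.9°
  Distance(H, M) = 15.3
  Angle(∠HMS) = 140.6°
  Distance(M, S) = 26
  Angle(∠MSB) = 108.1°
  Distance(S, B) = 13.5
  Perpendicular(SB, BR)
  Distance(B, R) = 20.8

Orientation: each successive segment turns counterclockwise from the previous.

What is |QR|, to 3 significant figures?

11.1

P is at the origin; PQ runs at 160.8° with length 26.7, so Q = (-25.2, 8.78). ∠PQH = 125.8° gives QH at -145° from the x-axis; with |QH| = 13.5, H = (-36.3, 1.04). ∠QHM = 53.9° gives HM at -18.9° from the x-axis; with |HM| = 15.3, M = (-21.8, -3.92). ∠HMS = 140.6° gives MS at 20.5° from the x-axis; with |MS| = 26.0, S = (2.56, 5.19). ∠MSB = 108.1° gives SB at 92.4° from the x-axis; with |SB| = 13.5, B = (1.99, 18.7). SB is perpendicular to BR, so BR runs at -178°; with |BR| = 20.8, R = (-18.8, 17.8). Then |QR| = |R − Q| = 11.1.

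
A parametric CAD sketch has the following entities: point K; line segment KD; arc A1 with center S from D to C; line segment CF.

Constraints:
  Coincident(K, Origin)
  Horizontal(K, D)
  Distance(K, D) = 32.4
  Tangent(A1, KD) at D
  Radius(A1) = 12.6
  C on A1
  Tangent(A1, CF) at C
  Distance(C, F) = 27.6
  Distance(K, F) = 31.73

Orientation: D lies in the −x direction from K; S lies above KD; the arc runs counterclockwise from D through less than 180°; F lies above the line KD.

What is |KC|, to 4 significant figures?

22.34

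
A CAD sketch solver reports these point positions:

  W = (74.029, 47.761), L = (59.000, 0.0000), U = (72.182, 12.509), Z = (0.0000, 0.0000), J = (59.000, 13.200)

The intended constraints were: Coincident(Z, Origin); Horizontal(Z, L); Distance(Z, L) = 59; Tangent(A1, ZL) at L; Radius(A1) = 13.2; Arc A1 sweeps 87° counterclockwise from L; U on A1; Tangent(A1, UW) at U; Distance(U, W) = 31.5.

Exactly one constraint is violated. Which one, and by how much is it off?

Distance(U, W) = 31.5 — off by 3.80.

Z = (0.00, 0.00) ✓; Z.y = 0.00, L.y = 0.00 ✓; |ZL| = 59.00 ✓; ∠(JL, LZ) = 90.00° ✓; |JL| = 13.20 ✓; bearing(J→U) − bearing(J→L) = 87.00° ✓; |JU| = 13.20 ✓; ∠(JU, UW) = 90.00° ✓; |UW| = 35.30 ✗.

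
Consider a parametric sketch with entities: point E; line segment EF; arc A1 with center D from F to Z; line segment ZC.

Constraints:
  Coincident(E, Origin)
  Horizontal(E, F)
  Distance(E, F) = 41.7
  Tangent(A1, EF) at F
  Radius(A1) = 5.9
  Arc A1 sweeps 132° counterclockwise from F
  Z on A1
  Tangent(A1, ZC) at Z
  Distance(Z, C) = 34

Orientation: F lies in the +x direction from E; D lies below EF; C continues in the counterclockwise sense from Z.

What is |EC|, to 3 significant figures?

69.6

E is at the origin; EF is horizontal with |EF| = 41.7 and F on the +x side, so F = (41.7, 0.00). Since A1 is tangent to EF there, DF ⟂ EF, so D = F + (0, -5.9) = (41.7, -5.90). On A1, F sits at bearing 90° from D; a 132° counterclockwise sweep puts Z at bearing 222°, so Z = D + 5.9·(cos 222°, sin 222°) = (37.3, -9.85). The tangent condition forces DZ to be normal to ZC, so ZC runs along (−sin 222°, cos 222°); with |ZC| = 34.0, C = (60.1, -35.1). Then |EC| = |C − E| = 69.6.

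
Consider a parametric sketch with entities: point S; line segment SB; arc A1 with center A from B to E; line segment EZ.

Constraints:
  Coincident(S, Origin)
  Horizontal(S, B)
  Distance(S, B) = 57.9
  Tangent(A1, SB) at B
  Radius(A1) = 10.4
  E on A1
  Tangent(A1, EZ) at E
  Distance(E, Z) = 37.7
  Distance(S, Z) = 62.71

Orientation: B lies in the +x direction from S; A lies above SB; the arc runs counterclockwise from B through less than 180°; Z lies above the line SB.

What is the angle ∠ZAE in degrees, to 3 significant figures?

74.6°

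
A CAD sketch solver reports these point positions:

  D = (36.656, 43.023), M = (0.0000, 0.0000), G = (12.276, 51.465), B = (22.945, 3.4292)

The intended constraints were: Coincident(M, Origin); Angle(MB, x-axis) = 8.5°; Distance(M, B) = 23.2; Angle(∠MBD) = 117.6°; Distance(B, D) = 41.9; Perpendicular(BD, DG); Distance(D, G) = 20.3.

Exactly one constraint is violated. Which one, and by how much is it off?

Distance(D, G) = 20.3 — off by 5.50.

M = (0.00, 0.00) ✓; MB at 8.500° ✓; |MB| = 23.20 ✓; ∠MBD = 117.6° ✓; |BD| = 41.90 ✓; ∠(BD, DG) = 90.00° ✓; |DG| = 25.80 ✗.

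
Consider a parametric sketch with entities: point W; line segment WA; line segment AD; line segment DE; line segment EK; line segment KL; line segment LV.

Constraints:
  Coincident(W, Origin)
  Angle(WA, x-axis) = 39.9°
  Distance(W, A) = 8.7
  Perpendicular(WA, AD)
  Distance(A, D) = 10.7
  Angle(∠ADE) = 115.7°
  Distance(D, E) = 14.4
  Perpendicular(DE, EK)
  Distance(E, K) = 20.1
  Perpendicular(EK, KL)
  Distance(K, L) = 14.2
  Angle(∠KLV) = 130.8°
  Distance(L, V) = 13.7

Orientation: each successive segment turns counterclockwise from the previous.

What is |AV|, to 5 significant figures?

4.1126

W is at the origin; WA runs at 39.9° with length 8.7, so A = (6.6743, 5.5806). WA ⟂ AD, so AD runs at 129.90°; with |AD| = 10.7, D = (-0.18917, 13.789). ∠ADE = 115.7° gives DE at -165.80° from the x-axis; with |DE| = 14.4, E = (-14.149, 10.257). DE is perpendicular to EK, so EK runs at -75.800°; with |EK| = 20.1, K = (-9.2185, -9.2290). EK ⟂ KL, so KL runs at 14.200°; with |KL| = 14.2, L = (4.5476, -5.7456). ∠KLV = 130.8° gives LV at 63.400° from the x-axis; with |LV| = 13.7, V = (10.682, 6.5043). Then |AV| = |V − A| = 4.1126.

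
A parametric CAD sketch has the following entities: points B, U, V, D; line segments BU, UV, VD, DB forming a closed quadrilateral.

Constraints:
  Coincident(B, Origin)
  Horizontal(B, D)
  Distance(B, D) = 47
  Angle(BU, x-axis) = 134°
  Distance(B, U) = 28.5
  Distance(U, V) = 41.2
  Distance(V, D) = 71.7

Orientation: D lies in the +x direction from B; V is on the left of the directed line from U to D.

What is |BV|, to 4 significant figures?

55.64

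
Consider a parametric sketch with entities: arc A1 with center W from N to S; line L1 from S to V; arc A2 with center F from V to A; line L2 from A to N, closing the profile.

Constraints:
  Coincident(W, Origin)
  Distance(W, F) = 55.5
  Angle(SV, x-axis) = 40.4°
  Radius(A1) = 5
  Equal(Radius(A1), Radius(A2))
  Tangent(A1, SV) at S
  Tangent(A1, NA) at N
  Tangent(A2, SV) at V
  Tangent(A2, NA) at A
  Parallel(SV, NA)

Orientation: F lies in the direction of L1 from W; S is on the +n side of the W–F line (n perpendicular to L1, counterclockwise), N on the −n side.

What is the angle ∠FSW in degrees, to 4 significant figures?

84.85°

The slot axis is L1's direction at 40.4°, so u = (cos 40.4°, sin 40.4°) = (0.7615, 0.6481) and n = (−sin 40.4°, cos 40.4°) = (-0.6481, 0.7615). W is at the origin and F lies 55.5 along u from W, so F = 55.5·u = (42.27, 35.97). Tangency of A1 to both parallel lines with radius 5.0 puts S and N at W ± 5.0·n: S = (-3.241, 3.808), N = (3.241, -3.808). Then cos ∠FSW = SF·SW / (|SF||SW|), giving 84.85°.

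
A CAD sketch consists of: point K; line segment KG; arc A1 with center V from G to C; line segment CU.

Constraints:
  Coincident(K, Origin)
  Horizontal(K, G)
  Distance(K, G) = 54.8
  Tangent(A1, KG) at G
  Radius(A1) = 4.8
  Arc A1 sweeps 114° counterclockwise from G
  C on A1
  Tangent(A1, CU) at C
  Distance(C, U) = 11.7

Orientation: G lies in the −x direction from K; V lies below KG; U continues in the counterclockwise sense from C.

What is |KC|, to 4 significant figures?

59.57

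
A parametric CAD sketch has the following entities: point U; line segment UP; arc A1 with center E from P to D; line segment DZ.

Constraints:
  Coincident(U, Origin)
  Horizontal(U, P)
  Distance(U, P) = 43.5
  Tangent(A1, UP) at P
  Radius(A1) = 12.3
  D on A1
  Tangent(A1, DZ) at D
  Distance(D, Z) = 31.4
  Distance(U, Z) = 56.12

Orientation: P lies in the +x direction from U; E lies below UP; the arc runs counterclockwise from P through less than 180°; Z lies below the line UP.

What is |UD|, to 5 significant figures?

33.989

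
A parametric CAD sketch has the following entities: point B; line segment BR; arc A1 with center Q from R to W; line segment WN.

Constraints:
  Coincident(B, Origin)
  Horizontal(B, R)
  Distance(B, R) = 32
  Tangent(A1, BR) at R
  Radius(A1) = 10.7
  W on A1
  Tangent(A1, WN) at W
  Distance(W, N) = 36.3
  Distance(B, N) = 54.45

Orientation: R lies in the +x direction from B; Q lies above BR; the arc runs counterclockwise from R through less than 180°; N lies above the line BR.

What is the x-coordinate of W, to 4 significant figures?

41.61

B is at the origin; B and R share the same y with |BR| = 32.0 and R on the +x side, so R = (32.00, 0.000). Since A1 is tangent to BR there, QR ⟂ BR, so Q = R + (0, 10.7) = (32.00, 10.70). Since QW ⟂ WN (tangency), |QN| = √(10.7² + 36.3²) = 37.84 regardless of where W sits on A1. So N lies on both circle(B, 54.45) and circle(Q, 37.84); the above-BR intersection is N = (25.68, 48.01). W is the foot of the tangent from N: W = (41.61, 15.40).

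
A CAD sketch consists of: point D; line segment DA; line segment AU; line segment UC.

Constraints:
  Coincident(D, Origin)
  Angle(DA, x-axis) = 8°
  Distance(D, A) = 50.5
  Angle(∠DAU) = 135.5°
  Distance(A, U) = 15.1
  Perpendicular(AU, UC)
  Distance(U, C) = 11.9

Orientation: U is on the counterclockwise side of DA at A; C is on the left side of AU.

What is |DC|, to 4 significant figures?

56.26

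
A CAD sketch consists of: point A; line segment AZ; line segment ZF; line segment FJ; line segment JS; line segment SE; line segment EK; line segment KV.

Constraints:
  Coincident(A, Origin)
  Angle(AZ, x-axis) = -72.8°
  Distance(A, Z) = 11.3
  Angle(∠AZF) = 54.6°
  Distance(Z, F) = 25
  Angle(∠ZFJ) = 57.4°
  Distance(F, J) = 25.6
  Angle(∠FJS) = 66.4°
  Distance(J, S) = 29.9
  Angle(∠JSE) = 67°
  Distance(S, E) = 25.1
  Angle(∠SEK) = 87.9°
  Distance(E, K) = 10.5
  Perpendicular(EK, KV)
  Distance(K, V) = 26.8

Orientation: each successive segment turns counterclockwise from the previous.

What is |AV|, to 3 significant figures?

12.5

∠SEK = 87.9° gives EK at 134° from the x-axis; with |EK| = 10.5, K = (14.1, 7.20). EK is perpendicular to KV, so KV runs at -136°; with |KV| = 26.8, V = (-5.23, -11.4). Then |AV| = |V − A| = 12.5.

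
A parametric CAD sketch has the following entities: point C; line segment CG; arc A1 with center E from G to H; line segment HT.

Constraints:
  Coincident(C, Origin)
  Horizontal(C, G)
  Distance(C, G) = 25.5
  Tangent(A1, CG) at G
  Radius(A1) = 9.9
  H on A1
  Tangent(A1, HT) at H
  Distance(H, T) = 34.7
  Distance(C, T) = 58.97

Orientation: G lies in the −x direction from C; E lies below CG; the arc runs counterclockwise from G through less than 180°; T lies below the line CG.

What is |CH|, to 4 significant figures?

36.24

Checks: C.y = 0.00, G.y = 0.00 ✓; ∠(EG, GC) = 90.00° ✓; |EH| = 9.900 ✓; ∠(EH, HT) = 90.00° ✓; |HT| = 34.70 ✓; |CT| = 58.97 ✓.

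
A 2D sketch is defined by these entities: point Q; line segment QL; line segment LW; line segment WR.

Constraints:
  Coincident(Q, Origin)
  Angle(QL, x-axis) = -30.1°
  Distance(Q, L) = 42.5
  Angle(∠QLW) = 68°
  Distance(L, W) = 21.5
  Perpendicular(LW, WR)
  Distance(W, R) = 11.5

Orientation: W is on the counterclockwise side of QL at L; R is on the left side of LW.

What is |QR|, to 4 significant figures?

28.46

∠QLW = 68.0°, so LW runs at -30.1° + (180° − 68.0°) = 81.90° from the x-axis; with |LW| = 21.5, W = L + 21.5·(cos 81.90°, sin 81.90°) = (39.80, -0.02870). LW is perpendicular to WR; with |WR| = 11.5 on the left of LW, R = W + 11.5·(-0.9900, 0.1409) = (28.41, 1.592). Then |QR| = |R − Q| = 28.46.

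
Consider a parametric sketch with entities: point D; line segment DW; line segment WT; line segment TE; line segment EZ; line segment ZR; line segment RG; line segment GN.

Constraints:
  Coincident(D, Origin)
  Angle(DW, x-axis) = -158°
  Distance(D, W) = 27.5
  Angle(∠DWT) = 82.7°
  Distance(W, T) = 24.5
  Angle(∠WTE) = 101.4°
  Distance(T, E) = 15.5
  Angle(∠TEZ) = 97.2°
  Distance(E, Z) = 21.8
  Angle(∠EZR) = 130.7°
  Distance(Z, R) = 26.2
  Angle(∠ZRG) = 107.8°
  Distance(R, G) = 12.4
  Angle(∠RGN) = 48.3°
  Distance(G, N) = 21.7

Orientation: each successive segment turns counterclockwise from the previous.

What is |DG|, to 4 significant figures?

34.69

D is at the origin; DW runs at -158.0° with length 27.5, so W = (-25.50, -10.30). ∠DWT = 82.7° gives WT at -60.70° from the x-axis; with |WT| = 24.5, T = (-13.51, -31.67). ∠WTE = 101.4° gives TE at 17.90° from the x-axis; with |TE| = 15.5, E = (1.242, -26.90). ∠TEZ = 97.2° gives EZ at 100.7° from the x-axis; with |EZ| = 21.8, Z = (-2.806, -5.482). ∠EZR = 130.7° gives ZR at 150.0° from the x-axis; with |ZR| = 26.2, R = (-25.50, 7.618). ∠ZRG = 107.8° gives RG at -137.8° from the x-axis; with |RG| = 12.4, G = (-34.68, -0.7117). Then |DG| = |G − D| = 34.69.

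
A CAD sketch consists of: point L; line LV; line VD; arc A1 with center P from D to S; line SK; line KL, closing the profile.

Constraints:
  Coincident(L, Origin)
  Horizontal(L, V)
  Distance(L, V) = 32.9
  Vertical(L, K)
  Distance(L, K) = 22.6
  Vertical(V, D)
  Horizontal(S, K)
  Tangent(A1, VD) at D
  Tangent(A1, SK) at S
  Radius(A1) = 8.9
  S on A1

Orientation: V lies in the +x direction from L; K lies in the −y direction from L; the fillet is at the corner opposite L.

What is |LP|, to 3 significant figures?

27.6

L and K share the same x with |LK| = 22.6 and K on the −y side, so K = (0.00, -22.6). The virtual corner opposite L is at (32.9, -22.6). Since A1 is tangent to VD there, PD ⟂ VD and tangency of A1 to SK means the radius PS is perpendicular to SK, with radius 8.9, so the center P sits 8.9 in from both sides at P = (24.0, -13.7). Then |LP| = |P − L| = 27.6.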